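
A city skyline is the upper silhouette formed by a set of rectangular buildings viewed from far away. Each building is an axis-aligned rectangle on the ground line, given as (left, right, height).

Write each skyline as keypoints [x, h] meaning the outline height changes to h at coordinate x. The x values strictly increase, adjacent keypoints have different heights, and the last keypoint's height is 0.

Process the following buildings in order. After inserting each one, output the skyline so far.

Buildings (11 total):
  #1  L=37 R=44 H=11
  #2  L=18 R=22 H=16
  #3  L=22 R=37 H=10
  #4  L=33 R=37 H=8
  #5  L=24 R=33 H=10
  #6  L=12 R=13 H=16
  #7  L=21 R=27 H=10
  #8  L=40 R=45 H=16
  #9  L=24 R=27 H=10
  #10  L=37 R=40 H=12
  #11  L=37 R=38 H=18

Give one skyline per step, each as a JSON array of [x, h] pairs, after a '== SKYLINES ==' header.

== SKYLINES ==
[[37,11],[44,0]]
[[18,16],[22,0],[37,11],[44,0]]
[[18,16],[22,10],[37,11],[44,0]]
[[18,16],[22,10],[37,11],[44,0]]
[[18,16],[22,10],[37,11],[44,0]]
[[12,16],[13,0],[18,16],[22,10],[37,11],[44,0]]
[[12,16],[13,0],[18,16],[22,10],[37,11],[44,0]]
[[12,16],[13,0],[18,16],[22,10],[37,11],[40,16],[45,0]]
[[12,16],[13,0],[18,16],[22,10],[37,11],[40,16],[45,0]]
[[12,16],[13,0],[18,16],[22,10],[37,12],[40,16],[45,0]]
[[12,16],[13,0],[18,16],[22,10],[37,18],[38,12],[40,16],[45,0]]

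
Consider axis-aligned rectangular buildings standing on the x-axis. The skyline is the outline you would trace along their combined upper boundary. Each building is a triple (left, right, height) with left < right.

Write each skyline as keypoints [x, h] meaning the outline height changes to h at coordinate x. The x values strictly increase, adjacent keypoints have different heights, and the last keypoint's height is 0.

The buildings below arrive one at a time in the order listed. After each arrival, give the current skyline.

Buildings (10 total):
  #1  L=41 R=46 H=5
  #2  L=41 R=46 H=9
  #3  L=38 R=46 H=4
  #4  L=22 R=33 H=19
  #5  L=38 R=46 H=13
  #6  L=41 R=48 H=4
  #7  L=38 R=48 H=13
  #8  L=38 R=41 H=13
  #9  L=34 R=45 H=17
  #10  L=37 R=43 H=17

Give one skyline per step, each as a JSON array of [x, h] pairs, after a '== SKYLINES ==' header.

== SKYLINES ==
[[41,5],[46,0]]
[[41,9],[46,0]]
[[38,4],[41,9],[46,0]]
[[22,19],[33,0],[38,4],[41,9],[46,0]]
[[22,19],[33,0],[38,13],[46,0]]
[[22,19],[33,0],[38,13],[46,4],[48,0]]
[[22,19],[33,0],[38,13],[48,0]]
[[22,19],[33,0],[38,13],[48,0]]
[[22,19],[33,0],[34,17],[45,13],[48,0]]
[[22,19],[33,0],[34,17],[45,13],[48,0]]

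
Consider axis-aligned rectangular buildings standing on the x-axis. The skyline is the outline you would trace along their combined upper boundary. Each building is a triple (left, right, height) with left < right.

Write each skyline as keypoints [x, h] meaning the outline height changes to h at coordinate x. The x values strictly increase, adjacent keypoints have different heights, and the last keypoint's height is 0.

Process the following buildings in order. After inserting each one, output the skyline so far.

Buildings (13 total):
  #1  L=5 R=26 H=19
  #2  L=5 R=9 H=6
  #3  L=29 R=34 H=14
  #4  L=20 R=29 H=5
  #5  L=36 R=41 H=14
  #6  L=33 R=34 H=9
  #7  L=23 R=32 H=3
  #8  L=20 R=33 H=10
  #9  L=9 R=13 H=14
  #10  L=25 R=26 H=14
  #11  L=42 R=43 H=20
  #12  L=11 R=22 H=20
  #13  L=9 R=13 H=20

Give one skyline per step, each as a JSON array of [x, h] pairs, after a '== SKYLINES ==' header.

== SKYLINES ==
[[5,19],[26,0]]
[[5,19],[26,0]]
[[5,19],[26,0],[29,14],[34,0]]
[[5,19],[26,5],[29,14],[34,0]]
[[5,19],[26,5],[29,14],[34,0],[36,14],[41,0]]
[[5,19],[26,5],[29,14],[34,0],[36,14],[41,0]]
[[5,19],[26,5],[29,14],[34,0],[36,14],[41,0]]
[[5,19],[26,10],[29,14],[34,0],[36,14],[41,0]]
[[5,19],[26,10],[29,14],[34,0],[36,14],[41,0]]
[[5,19],[26,10],[29,14],[34,0],[36,14],[41,0]]
[[5,19],[26,10],[29,14],[34,0],[36,14],[41,0],[42,20],[43,0]]
[[5,19],[11,20],[22,19],[26,10],[29,14],[34,0],[36,14],[41,0],[42,20],[43,0]]
[[5,19],[9,20],[22,19],[26,10],[29,14],[34,0],[36,14],[41,0],[42,20],[43,0]]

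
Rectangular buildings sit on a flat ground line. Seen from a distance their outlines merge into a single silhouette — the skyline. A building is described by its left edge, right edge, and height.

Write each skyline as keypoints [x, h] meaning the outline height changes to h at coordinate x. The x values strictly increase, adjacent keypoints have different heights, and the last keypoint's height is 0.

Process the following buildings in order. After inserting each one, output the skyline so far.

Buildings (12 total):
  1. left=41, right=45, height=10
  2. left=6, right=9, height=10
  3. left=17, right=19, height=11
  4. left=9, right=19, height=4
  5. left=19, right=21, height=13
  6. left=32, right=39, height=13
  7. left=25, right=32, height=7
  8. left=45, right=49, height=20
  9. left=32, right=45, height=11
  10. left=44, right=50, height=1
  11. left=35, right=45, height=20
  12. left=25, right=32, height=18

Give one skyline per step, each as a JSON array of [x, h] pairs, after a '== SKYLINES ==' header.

== SKYLINES ==
[[41,10],[45,0]]
[[6,10],[9,0],[41,10],[45,0]]
[[6,10],[9,0],[17,11],[19,0],[41,10],[45,0]]
[[6,10],[9,4],[17,11],[19,0],[41,10],[45,0]]
[[6,10],[9,4],[17,11],[19,13],[21,0],[41,10],[45,0]]
[[6,10],[9,4],[17,11],[19,13],[21,0],[32,13],[39,0],[41,10],[45,0]]
[[6,10],[9,4],[17,11],[19,13],[21,0],[25,7],[32,13],[39,0],[41,10],[45,0]]
[[6,10],[9,4],[17,11],[19,13],[21,0],[25,7],[32,13],[39,0],[41,10],[45,20],[49,0]]
[[6,10],[9,4],[17,11],[19,13],[21,0],[25,7],[32,13],[39,11],[45,20],[49,0]]
[[6,10],[9,4],[17,11],[19,13],[21,0],[25,7],[32,13],[39,11],[45,20],[49,1],[50,0]]
[[6,10],[9,4],[17,11],[19,13],[21,0],[25,7],[32,13],[35,20],[49,1],[50,0]]
[[6,10],[9,4],[17,11],[19,13],[21,0],[25,18],[32,13],[35,20],[49,1],[50,0]]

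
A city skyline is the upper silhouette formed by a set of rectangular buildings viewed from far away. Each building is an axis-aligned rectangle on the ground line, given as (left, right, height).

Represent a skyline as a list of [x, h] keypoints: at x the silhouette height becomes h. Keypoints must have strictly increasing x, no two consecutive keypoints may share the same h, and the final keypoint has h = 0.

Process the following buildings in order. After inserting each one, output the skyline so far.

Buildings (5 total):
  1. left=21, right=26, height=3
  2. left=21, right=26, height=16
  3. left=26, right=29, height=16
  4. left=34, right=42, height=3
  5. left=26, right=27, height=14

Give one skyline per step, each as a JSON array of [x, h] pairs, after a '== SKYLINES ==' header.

== SKYLINES ==
[[21,3],[26,0]]
[[21,16],[26,0]]
[[21,16],[29,0]]
[[21,16],[29,0],[34,3],[42,0]]
[[21,16],[29,0],[34,3],[42,0]]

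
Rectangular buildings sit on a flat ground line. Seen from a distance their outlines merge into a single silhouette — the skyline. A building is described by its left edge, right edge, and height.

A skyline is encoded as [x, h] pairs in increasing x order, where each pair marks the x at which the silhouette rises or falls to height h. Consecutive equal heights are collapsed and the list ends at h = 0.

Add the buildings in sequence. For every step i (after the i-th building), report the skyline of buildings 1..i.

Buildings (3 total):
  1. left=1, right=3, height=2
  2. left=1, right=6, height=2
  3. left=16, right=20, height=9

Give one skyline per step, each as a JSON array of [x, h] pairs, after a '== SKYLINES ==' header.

== SKYLINES ==
[[1,2],[3,0]]
[[1,2],[6,0]]
[[1,2],[6,0],[16,9],[20,0]]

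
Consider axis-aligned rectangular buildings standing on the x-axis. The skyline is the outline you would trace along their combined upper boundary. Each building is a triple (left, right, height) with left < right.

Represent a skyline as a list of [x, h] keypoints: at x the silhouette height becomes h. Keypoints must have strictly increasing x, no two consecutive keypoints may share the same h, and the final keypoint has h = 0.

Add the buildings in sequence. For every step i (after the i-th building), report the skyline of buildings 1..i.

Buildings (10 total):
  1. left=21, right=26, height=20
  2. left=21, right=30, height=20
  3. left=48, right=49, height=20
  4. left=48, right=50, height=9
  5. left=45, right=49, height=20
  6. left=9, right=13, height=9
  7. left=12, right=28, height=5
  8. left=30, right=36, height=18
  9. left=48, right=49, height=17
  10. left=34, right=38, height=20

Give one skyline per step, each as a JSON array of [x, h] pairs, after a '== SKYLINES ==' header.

== SKYLINES ==
[[21,20],[26,0]]
[[21,20],[30,0]]
[[21,20],[30,0],[48,20],[49,0]]
[[21,20],[30,0],[48,20],[49,9],[50,0]]
[[21,20],[30,0],[45,20],[49,9],[50,0]]
[[9,9],[13,0],[21,20],[30,0],[45,20],[49,9],[50,0]]
[[9,9],[13,5],[21,20],[30,0],[45,20],[49,9],[50,0]]
[[9,9],[13,5],[21,20],[30,18],[36,0],[45,20],[49,9],[50,0]]
[[9,9],[13,5],[21,20],[30,18],[36,0],[45,20],[49,9],[50,0]]
[[9,9],[13,5],[21,20],[30,18],[34,20],[38,0],[45,20],[49,9],[50,0]]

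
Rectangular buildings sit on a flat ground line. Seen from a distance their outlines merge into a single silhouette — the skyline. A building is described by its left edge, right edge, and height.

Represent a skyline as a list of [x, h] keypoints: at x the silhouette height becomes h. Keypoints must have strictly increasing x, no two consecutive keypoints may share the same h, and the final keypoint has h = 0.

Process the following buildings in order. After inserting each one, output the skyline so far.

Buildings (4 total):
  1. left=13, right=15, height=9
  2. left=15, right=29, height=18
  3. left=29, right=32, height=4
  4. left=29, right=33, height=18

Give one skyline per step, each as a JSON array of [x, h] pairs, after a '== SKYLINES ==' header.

== SKYLINES ==
[[13,9],[15,0]]
[[13,9],[15,18],[29,0]]
[[13,9],[15,18],[29,4],[32,0]]
[[13,9],[15,18],[33,0]]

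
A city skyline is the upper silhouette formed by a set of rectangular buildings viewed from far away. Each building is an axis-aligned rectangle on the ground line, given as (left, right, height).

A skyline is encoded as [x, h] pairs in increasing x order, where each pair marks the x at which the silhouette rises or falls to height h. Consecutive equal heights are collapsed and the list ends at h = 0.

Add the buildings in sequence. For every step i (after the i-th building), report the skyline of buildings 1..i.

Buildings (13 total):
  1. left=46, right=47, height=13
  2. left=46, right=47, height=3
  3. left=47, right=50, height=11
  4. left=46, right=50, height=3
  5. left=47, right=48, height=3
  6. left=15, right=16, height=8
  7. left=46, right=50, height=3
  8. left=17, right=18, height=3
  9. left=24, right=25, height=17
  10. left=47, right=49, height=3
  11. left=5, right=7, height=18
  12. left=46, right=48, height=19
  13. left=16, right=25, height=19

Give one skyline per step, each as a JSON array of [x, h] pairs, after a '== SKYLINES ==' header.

== SKYLINES ==
[[46,13],[47,0]]
[[46,13],[47,0]]
[[46,13],[47,11],[50,0]]
[[46,13],[47,11],[50,0]]
[[46,13],[47,11],[50,0]]
[[15,8],[16,0],[46,13],[47,11],[50,0]]
[[15,8],[16,0],[46,13],[47,11],[50,0]]
[[15,8],[16,0],[17,3],[18,0],[46,13],[47,11],[50,0]]
[[15,8],[16,0],[17,3],[18,0],[24,17],[25,0],[46,13],[47,11],[50,0]]
[[15,8],[16,0],[17,3],[18,0],[24,17],[25,0],[46,13],[47,11],[50,0]]
[[5,18],[7,0],[15,8],[16,0],[17,3],[18,0],[24,17],[25,0],[46,13],[47,11],[50,0]]
[[5,18],[7,0],[15,8],[16,0],[17,3],[18,0],[24,17],[25,0],[46,19],[48,11],[50,0]]
[[5,18],[7,0],[15,8],[16,19],[25,0],[46,19],[48,11],[50,0]]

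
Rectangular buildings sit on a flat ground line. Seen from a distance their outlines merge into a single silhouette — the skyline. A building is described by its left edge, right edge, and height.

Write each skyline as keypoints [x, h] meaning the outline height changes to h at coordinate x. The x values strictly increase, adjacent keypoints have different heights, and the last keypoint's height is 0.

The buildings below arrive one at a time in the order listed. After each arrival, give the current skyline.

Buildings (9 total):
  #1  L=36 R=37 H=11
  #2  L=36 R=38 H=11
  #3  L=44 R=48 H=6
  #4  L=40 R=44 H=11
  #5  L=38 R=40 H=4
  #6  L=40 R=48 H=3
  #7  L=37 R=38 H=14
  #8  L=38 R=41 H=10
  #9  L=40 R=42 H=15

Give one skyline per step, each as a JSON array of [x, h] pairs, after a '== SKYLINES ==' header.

== SKYLINES ==
[[36,11],[37,0]]
[[36,11],[38,0]]
[[36,11],[38,0],[44,6],[48,0]]
[[36,11],[38,0],[40,11],[44,6],[48,0]]
[[36,11],[38,4],[40,11],[44,6],[48,0]]
[[36,11],[38,4],[40,11],[44,6],[48,0]]
[[36,11],[37,14],[38,4],[40,11],[44,6],[48,0]]
[[36,11],[37,14],[38,10],[40,11],[44,6],[48,0]]
[[36,11],[37,14],[38,10],[40,15],[42,11],[44,6],[48,0]]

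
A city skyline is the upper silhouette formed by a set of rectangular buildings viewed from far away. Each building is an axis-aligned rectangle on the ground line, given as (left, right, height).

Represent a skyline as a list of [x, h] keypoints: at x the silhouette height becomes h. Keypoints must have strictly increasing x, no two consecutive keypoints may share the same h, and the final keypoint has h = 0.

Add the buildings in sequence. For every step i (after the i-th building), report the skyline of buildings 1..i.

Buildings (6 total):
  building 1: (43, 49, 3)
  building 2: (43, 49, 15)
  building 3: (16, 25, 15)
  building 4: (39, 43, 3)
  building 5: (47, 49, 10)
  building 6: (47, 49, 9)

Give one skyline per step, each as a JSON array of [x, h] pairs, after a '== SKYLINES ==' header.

== SKYLINES ==
[[43,3],[49,0]]
[[43,15],[49,0]]
[[16,15],[25,0],[43,15],[49,0]]
[[16,15],[25,0],[39,3],[43,15],[49,0]]
[[16,15],[25,0],[39,3],[43,15],[49,0]]
[[16,15],[25,0],[39,3],[43,15],[49,0]]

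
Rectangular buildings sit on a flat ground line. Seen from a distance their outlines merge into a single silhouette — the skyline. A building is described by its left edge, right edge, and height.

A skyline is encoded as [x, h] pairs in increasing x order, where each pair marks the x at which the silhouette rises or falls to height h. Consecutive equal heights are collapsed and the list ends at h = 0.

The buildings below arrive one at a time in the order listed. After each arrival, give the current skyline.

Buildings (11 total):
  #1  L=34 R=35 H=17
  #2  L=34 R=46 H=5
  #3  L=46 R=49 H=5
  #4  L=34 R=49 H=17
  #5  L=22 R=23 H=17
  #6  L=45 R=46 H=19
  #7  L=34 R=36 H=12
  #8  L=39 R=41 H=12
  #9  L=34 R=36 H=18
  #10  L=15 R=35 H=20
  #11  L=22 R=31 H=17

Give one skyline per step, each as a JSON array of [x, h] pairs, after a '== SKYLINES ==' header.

== SKYLINES ==
[[34,17],[35,0]]
[[34,17],[35,5],[46,0]]
[[34,17],[35,5],[49,0]]
[[34,17],[49,0]]
[[22,17],[23,0],[34,17],[49,0]]
[[22,17],[23,0],[34,17],[45,19],[46,17],[49,0]]
[[22,17],[23,0],[34,17],[45,19],[46,17],[49,0]]
[[22,17],[23,0],[34,17],[45,19],[46,17],[49,0]]
[[22,17],[23,0],[34,18],[36,17],[45,19],[46,17],[49,0]]
[[15,20],[35,18],[36,17],[45,19],[46,17],[49,0]]
[[15,20],[35,18],[36,17],[45,19],[46,17],[49,0]]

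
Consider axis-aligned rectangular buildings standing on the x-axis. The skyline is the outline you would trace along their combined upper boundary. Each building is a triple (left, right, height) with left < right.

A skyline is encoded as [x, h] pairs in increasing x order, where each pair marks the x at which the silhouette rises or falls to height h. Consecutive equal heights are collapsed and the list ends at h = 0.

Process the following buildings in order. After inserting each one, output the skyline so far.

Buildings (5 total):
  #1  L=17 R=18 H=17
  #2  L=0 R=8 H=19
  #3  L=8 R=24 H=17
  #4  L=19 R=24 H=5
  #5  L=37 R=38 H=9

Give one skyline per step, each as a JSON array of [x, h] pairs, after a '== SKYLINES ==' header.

== SKYLINES ==
[[17,17],[18,0]]
[[0,19],[8,0],[17,17],[18,0]]
[[0,19],[8,17],[24,0]]
[[0,19],[8,17],[24,0]]
[[0,19],[8,17],[24,0],[37,9],[38,0]]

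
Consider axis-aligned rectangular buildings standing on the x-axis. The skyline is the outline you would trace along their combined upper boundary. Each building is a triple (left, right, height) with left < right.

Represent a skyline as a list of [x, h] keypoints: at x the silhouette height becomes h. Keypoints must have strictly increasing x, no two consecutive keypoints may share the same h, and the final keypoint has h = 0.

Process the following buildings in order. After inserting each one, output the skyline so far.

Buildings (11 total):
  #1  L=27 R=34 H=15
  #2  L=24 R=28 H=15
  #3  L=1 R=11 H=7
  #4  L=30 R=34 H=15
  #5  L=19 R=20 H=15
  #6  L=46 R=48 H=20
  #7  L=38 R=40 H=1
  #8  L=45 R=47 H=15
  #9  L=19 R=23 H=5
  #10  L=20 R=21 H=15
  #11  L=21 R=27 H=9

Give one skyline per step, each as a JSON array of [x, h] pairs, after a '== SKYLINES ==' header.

== SKYLINES ==
[[27,15],[34,0]]
[[24,15],[34,0]]
[[1,7],[11,0],[24,15],[34,0]]
[[1,7],[11,0],[24,15],[34,0]]
[[1,7],[11,0],[19,15],[20,0],[24,15],[34,0]]
[[1,7],[11,0],[19,15],[20,0],[24,15],[34,0],[46,20],[48,0]]
[[1,7],[11,0],[19,15],[20,0],[24,15],[34,0],[38,1],[40,0],[46,20],[48,0]]
[[1,7],[11,0],[19,15],[20,0],[24,15],[34,0],[38,1],[40,0],[45,15],[46,20],[48,0]]
[[1,7],[11,0],[19,15],[20,5],[23,0],[24,15],[34,0],[38,1],[40,0],[45,15],[46,20],[48,0]]
[[1,7],[11,0],[19,15],[21,5],[23,0],[24,15],[34,0],[38,1],[40,0],[45,15],[46,20],[48,0]]
[[1,7],[11,0],[19,15],[21,9],[24,15],[34,0],[38,1],[40,0],[45,15],[46,20],[48,0]]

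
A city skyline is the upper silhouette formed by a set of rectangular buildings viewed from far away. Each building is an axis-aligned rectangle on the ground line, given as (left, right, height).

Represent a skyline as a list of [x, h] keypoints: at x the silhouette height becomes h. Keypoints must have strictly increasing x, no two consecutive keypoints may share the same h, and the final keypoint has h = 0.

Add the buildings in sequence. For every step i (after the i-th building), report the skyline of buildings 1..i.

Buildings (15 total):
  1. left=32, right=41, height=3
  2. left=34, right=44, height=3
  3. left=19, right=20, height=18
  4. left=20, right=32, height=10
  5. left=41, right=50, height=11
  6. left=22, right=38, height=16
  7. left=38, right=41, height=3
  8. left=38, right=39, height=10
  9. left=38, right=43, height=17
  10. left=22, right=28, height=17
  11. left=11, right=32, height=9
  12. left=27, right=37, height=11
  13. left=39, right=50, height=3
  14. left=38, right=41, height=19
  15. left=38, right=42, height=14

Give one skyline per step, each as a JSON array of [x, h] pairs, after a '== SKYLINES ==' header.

== SKYLINES ==
[[32,3],[41,0]]
[[32,3],[44,0]]
[[19,18],[20,0],[32,3],[44,0]]
[[19,18],[20,10],[32,3],[44,0]]
[[19,18],[20,10],[32,3],[41,11],[50,0]]
[[19,18],[20,10],[22,16],[38,3],[41,11],[50,0]]
[[19,18],[20,10],[22,16],[38,3],[41,11],[50,0]]
[[19,18],[20,10],[22,16],[38,10],[39,3],[41,11],[50,0]]
[[19,18],[20,10],[22,16],[38,17],[43,11],[50,0]]
[[19,18],[20,10],[22,17],[28,16],[38,17],[43,11],[50,0]]
[[11,9],[19,18],[20,10],[22,17],[28,16],[38,17],[43,11],[50,0]]
[[11,9],[19,18],[20,10],[22,17],[28,16],[38,17],[43,11],[50,0]]
[[11,9],[19,18],[20,10],[22,17],[28,16],[38,17],[43,11],[50,0]]
[[11,9],[19,18],[20,10],[22,17],[28,16],[38,19],[41,17],[43,11],[50,0]]
[[11,9],[19,18],[20,10],[22,17],[28,16],[38,19],[41,17],[43,11],[50,0]]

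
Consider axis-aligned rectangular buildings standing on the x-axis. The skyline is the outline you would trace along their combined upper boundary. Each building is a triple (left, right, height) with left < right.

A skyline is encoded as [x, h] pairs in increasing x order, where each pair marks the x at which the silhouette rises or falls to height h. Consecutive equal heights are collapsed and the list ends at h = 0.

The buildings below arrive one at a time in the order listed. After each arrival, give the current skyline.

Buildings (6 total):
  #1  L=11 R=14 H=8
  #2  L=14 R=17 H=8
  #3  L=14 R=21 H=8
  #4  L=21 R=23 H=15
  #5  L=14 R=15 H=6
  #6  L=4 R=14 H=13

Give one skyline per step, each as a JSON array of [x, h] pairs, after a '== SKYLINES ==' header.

== SKYLINES ==
[[11,8],[14,0]]
[[11,8],[17,0]]
[[11,8],[21,0]]
[[11,8],[21,15],[23,0]]
[[11,8],[21,15],[23,0]]
[[4,13],[14,8],[21,15],[23,0]]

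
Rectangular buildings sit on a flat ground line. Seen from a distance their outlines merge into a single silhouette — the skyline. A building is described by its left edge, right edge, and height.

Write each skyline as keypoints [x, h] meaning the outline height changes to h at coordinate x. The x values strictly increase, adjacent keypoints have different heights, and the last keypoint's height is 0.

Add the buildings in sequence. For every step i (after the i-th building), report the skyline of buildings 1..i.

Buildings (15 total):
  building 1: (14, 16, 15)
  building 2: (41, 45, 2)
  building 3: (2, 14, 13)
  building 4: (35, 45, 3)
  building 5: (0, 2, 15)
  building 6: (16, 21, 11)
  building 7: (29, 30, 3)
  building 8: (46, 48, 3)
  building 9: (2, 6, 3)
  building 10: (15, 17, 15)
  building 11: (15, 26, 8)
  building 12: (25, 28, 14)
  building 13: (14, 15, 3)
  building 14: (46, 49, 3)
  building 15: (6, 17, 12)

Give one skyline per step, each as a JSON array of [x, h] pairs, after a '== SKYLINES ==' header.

== SKYLINES ==
[[14,15],[16,0]]
[[14,15],[16,0],[41,2],[45,0]]
[[2,13],[14,15],[16,0],[41,2],[45,0]]
[[2,13],[14,15],[16,0],[35,3],[45,0]]
[[0,15],[2,13],[14,15],[16,0],[35,3],[45,0]]
[[0,15],[2,13],[14,15],[16,11],[21,0],[35,3],[45,0]]
[[0,15],[2,13],[14,15],[16,11],[21,0],[29,3],[30,0],[35,3],[45,0]]
[[0,15],[2,13],[14,15],[16,11],[21,0],[29,3],[30,0],[35,3],[45,0],[46,3],[48,0]]
[[0,15],[2,13],[14,15],[16,11],[21,0],[29,3],[30,0],[35,3],[45,0],[46,3],[48,0]]
[[0,15],[2,13],[14,15],[17,11],[21,0],[29,3],[30,0],[35,3],[45,0],[46,3],[48,0]]
[[0,15],[2,13],[14,15],[17,11],[21,8],[26,0],[29,3],[30,0],[35,3],[45,0],[46,3],[48,0]]
[[0,15],[2,13],[14,15],[17,11],[21,8],[25,14],[28,0],[29,3],[30,0],[35,3],[45,0],[46,3],[48,0]]
[[0,15],[2,13],[14,15],[17,11],[21,8],[25,14],[28,0],[29,3],[30,0],[35,3],[45,0],[46,3],[48,0]]
[[0,15],[2,13],[14,15],[17,11],[21,8],[25,14],[28,0],[29,3],[30,0],[35,3],[45,0],[46,3],[49,0]]
[[0,15],[2,13],[14,15],[17,11],[21,8],[25,14],[28,0],[29,3],[30,0],[35,3],[45,0],[46,3],[49,0]]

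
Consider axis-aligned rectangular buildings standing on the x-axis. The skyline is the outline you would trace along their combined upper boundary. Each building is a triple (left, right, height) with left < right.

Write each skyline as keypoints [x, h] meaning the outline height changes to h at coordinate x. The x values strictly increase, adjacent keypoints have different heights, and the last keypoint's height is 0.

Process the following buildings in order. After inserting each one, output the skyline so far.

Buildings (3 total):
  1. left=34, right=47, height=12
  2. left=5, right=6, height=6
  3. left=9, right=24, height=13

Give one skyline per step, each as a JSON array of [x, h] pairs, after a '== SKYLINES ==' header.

== SKYLINES ==
[[34,12],[47,0]]
[[5,6],[6,0],[34,12],[47,0]]
[[5,6],[6,0],[9,13],[24,0],[34,12],[47,0]]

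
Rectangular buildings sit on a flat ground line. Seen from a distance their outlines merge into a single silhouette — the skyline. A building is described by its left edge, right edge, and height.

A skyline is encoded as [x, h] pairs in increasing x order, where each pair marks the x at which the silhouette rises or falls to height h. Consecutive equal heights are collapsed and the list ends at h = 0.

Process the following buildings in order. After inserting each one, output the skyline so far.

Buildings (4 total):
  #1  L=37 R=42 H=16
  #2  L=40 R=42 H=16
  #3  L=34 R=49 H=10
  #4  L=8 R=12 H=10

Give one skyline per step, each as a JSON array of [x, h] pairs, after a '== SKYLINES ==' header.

== SKYLINES ==
[[37,16],[42,0]]
[[37,16],[42,0]]
[[34,10],[37,16],[42,10],[49,0]]
[[8,10],[12,0],[34,10],[37,16],[42,10],[49,0]]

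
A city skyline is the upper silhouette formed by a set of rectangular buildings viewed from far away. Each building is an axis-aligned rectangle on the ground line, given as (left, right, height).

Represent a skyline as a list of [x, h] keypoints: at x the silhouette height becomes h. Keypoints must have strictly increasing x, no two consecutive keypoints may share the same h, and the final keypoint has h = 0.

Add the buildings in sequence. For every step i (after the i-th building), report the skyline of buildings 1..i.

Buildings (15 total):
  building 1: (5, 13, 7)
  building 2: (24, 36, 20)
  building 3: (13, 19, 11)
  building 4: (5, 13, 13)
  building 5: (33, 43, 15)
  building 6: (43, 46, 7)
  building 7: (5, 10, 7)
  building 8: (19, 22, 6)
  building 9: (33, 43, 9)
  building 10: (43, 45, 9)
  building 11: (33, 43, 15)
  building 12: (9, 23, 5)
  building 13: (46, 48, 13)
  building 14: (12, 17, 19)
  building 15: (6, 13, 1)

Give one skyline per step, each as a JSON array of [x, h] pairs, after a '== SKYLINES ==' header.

== SKYLINES ==
[[5,7],[13,0]]
[[5,7],[13,0],[24,20],[36,0]]
[[5,7],[13,11],[19,0],[24,20],[36,0]]
[[5,13],[13,11],[19,0],[24,20],[36,0]]
[[5,13],[13,11],[19,0],[24,20],[36,15],[43,0]]
[[5,13],[13,11],[19,0],[24,20],[36,15],[43,7],[46,0]]
[[5,13],[13,11],[19,0],[24,20],[36,15],[43,7],[46,0]]
[[5,13],[13,11],[19,6],[22,0],[24,20],[36,15],[43,7],[46,0]]
[[5,13],[13,11],[19,6],[22,0],[24,20],[36,15],[43,7],[46,0]]
[[5,13],[13,11],[19,6],[22,0],[24,20],[36,15],[43,9],[45,7],[46,0]]
[[5,13],[13,11],[19,6],[22,0],[24,20],[36,15],[43,9],[45,7],[46,0]]
[[5,13],[13,11],[19,6],[22,5],[23,0],[24,20],[36,15],[43,9],[45,7],[46,0]]
[[5,13],[13,11],[19,6],[22,5],[23,0],[24,20],[36,15],[43,9],[45,7],[46,13],[48,0]]
[[5,13],[12,19],[17,11],[19,6],[22,5],[23,0],[24,20],[36,15],[43,9],[45,7],[46,13],[48,0]]
[[5,13],[12,19],[17,11],[19,6],[22,5],[23,0],[24,20],[36,15],[43,9],[45,7],[46,13],[48,0]]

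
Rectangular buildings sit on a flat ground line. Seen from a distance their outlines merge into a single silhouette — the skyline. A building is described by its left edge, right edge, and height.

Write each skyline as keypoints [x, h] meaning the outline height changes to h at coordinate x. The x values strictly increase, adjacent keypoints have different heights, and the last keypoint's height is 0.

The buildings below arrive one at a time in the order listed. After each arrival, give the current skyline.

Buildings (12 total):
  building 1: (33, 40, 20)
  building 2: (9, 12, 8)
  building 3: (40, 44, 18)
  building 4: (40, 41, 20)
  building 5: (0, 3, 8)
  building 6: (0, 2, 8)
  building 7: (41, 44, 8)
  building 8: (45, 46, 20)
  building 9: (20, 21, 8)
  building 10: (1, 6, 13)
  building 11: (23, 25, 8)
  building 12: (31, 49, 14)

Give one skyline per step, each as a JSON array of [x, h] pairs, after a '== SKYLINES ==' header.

== SKYLINES ==
[[33,20],[40,0]]
[[9,8],[12,0],[33,20],[40,0]]
[[9,8],[12,0],[33,20],[40,18],[44,0]]
[[9,8],[12,0],[33,20],[41,18],[44,0]]
[[0,8],[3,0],[9,8],[12,0],[33,20],[41,18],[44,0]]
[[0,8],[3,0],[9,8],[12,0],[33,20],[41,18],[44,0]]
[[0,8],[3,0],[9,8],[12,0],[33,20],[41,18],[44,0]]
[[0,8],[3,0],[9,8],[12,0],[33,20],[41,18],[44,0],[45,20],[46,0]]
[[0,8],[3,0],[9,8],[12,0],[20,8],[21,0],[33,20],[41,18],[44,0],[45,20],[46,0]]
[[0,8],[1,13],[6,0],[9,8],[12,0],[20,8],[21,0],[33,20],[41,18],[44,0],[45,20],[46,0]]
[[0,8],[1,13],[6,0],[9,8],[12,0],[20,8],[21,0],[23,8],[25,0],[33,20],[41,18],[44,0],[45,20],[46,0]]
[[0,8],[1,13],[6,0],[9,8],[12,0],[20,8],[21,0],[23,8],[25,0],[31,14],[33,20],[41,18],[44,14],[45,20],[46,14],[49,0]]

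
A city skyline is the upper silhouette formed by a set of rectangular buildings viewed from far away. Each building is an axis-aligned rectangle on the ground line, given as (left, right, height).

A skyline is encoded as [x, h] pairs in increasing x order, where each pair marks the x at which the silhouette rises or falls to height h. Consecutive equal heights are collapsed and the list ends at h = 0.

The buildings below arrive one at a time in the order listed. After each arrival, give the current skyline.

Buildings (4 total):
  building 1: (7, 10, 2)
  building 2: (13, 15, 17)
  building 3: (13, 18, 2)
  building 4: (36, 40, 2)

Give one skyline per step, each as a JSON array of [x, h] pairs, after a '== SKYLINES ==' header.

== SKYLINES ==
[[7,2],[10,0]]
[[7,2],[10,0],[13,17],[15,0]]
[[7,2],[10,0],[13,17],[15,2],[18,0]]
[[7,2],[10,0],[13,17],[15,2],[18,0],[36,2],[40,0]]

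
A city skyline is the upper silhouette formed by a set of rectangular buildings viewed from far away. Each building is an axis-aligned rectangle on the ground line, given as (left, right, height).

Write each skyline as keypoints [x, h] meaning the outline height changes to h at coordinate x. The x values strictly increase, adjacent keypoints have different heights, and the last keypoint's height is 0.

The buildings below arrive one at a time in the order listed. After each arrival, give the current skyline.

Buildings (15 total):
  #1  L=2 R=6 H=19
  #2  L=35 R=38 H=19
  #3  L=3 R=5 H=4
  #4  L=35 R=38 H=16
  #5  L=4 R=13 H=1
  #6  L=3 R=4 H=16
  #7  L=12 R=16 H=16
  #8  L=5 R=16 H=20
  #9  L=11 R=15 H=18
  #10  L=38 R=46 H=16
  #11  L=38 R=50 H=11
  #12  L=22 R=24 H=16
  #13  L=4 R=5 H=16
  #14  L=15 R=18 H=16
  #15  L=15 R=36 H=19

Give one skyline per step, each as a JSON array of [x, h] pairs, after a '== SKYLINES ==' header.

== SKYLINES ==
[[2,19],[6,0]]
[[2,19],[6,0],[35,19],[38,0]]
[[2,19],[6,0],[35,19],[38,0]]
[[2,19],[6,0],[35,19],[38,0]]
[[2,19],[6,1],[13,0],[35,19],[38,0]]
[[2,19],[6,1],[13,0],[35,19],[38,0]]
[[2,19],[6,1],[12,16],[16,0],[35,19],[38,0]]
[[2,19],[5,20],[16,0],[35,19],[38,0]]
[[2,19],[5,20],[16,0],[35,19],[38,0]]
[[2,19],[5,20],[16,0],[35,19],[38,16],[46,0]]
[[2,19],[5,20],[16,0],[35,19],[38,16],[46,11],[50,0]]
[[2,19],[5,20],[16,0],[22,16],[24,0],[35,19],[38,16],[46,11],[50,0]]
[[2,19],[5,20],[16,0],[22,16],[24,0],[35,19],[38,16],[46,11],[50,0]]
[[2,19],[5,20],[16,16],[18,0],[22,16],[24,0],[35,19],[38,16],[46,11],[50,0]]
[[2,19],[5,20],[16,19],[38,16],[46,11],[50,0]]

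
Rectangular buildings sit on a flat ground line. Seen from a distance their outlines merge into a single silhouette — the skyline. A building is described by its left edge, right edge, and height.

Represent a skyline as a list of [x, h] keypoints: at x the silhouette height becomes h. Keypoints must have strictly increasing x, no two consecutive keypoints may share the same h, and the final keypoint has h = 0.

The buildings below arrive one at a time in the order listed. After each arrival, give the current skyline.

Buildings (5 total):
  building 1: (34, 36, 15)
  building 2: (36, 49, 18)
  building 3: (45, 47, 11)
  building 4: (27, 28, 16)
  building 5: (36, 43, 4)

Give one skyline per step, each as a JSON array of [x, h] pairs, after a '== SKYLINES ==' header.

== SKYLINES ==
[[34,15],[36,0]]
[[34,15],[36,18],[49,0]]
[[34,15],[36,18],[49,0]]
[[27,16],[28,0],[34,15],[36,18],[49,0]]
[[27,16],[28,0],[34,15],[36,18],[49,0]]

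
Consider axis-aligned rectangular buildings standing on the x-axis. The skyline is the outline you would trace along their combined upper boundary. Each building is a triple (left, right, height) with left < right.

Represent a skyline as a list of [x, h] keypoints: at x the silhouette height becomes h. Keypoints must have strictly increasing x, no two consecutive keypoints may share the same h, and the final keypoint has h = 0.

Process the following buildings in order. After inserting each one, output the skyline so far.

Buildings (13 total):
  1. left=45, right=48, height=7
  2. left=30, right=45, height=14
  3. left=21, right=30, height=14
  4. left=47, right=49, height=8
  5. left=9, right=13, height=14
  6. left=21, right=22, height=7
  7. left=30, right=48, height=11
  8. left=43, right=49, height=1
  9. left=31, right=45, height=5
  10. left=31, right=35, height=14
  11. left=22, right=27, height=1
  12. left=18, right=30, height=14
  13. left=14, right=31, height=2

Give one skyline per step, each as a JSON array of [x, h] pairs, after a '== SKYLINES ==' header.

== SKYLINES ==
[[45,7],[48,0]]
[[30,14],[45,7],[48,0]]
[[21,14],[45,7],[48,0]]
[[21,14],[45,7],[47,8],[49,0]]
[[9,14],[13,0],[21,14],[45,7],[47,8],[49,0]]
[[9,14],[13,0],[21,14],[45,7],[47,8],[49,0]]
[[9,14],[13,0],[21,14],[45,11],[48,8],[49,0]]
[[9,14],[13,0],[21,14],[45,11],[48,8],[49,0]]
[[9,14],[13,0],[21,14],[45,11],[48,8],[49,0]]
[[9,14],[13,0],[21,14],[45,11],[48,8],[49,0]]
[[9,14],[13,0],[21,14],[45,11],[48,8],[49,0]]
[[9,14],[13,0],[18,14],[45,11],[48,8],[49,0]]
[[9,14],[13,0],[14,2],[18,14],[45,11],[48,8],[49,0]]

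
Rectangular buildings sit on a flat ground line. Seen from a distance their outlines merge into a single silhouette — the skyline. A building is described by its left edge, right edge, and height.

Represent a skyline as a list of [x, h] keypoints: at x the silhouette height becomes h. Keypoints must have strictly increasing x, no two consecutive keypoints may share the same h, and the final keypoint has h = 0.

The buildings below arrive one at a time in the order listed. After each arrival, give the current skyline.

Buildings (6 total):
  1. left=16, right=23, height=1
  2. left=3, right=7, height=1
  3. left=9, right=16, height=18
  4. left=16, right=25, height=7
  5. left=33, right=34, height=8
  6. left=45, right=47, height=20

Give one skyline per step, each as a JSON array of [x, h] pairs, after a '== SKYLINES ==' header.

== SKYLINES ==
[[16,1],[23,0]]
[[3,1],[7,0],[16,1],[23,0]]
[[3,1],[7,0],[9,18],[16,1],[23,0]]
[[3,1],[7,0],[9,18],[16,7],[25,0]]
[[3,1],[7,0],[9,18],[16,7],[25,0],[33,8],[34,0]]
[[3,1],[7,0],[9,18],[16,7],[25,0],[33,8],[34,0],[45,20],[47,0]]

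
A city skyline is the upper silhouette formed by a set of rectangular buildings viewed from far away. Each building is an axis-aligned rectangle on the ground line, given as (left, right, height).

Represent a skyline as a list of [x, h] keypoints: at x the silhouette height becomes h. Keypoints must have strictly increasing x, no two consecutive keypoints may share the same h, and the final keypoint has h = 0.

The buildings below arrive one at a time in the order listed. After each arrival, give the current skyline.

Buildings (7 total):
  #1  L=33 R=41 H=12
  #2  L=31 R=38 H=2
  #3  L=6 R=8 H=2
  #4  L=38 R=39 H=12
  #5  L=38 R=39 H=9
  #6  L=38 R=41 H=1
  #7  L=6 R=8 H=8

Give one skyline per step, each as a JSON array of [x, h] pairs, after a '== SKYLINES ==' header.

== SKYLINES ==
[[33,12],[41,0]]
[[31,2],[33,12],[41,0]]
[[6,2],[8,0],[31,2],[33,12],[41,0]]
[[6,2],[8,0],[31,2],[33,12],[41,0]]
[[6,2],[8,0],[31,2],[33,12],[41,0]]
[[6,2],[8,0],[31,2],[33,12],[41,0]]
[[6,8],[8,0],[31,2],[33,12],[41,0]]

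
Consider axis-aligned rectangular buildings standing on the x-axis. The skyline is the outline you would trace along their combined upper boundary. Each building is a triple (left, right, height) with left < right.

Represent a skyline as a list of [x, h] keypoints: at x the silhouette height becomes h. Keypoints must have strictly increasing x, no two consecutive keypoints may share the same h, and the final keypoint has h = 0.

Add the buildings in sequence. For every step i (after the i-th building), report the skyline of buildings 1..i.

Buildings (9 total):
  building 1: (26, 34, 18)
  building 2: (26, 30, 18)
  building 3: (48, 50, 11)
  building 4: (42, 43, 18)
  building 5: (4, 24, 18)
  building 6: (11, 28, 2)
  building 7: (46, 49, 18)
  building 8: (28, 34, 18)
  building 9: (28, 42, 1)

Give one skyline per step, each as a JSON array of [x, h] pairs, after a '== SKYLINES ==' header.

== SKYLINES ==
[[26,18],[34,0]]
[[26,18],[34,0]]
[[26,18],[34,0],[48,11],[50,0]]
[[26,18],[34,0],[42,18],[43,0],[48,11],[50,0]]
[[4,18],[24,0],[26,18],[34,0],[42,18],[43,0],[48,11],[50,0]]
[[4,18],[24,2],[26,18],[34,0],[42,18],[43,0],[48,11],[50,0]]
[[4,18],[24,2],[26,18],[34,0],[42,18],[43,0],[46,18],[49,11],[50,0]]
[[4,18],[24,2],[26,18],[34,0],[42,18],[43,0],[46,18],[49,11],[50,0]]
[[4,18],[24,2],[26,18],[34,1],[42,18],[43,0],[46,18],[49,11],[50,0]]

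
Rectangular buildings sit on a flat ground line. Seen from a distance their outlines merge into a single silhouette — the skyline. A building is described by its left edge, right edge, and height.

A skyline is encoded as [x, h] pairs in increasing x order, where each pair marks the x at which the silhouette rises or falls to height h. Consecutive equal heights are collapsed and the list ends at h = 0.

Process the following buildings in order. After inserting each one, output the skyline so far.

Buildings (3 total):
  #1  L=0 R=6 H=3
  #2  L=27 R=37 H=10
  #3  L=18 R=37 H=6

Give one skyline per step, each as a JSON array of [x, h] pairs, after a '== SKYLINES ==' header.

== SKYLINES ==
[[0,3],[6,0]]
[[0,3],[6,0],[27,10],[37,0]]
[[0,3],[6,0],[18,6],[27,10],[37,0]]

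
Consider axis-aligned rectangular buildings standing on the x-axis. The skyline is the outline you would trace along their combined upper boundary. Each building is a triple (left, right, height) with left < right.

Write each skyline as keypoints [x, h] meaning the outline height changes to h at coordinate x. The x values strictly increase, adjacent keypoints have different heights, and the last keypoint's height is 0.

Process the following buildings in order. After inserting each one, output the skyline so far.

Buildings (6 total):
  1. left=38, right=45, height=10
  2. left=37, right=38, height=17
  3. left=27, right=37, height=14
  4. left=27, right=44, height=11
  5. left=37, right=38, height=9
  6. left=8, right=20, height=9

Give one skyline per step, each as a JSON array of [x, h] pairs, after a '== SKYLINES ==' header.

== SKYLINES ==
[[38,10],[45,0]]
[[37,17],[38,10],[45,0]]
[[27,14],[37,17],[38,10],[45,0]]
[[27,14],[37,17],[38,11],[44,10],[45,0]]
[[27,14],[37,17],[38,11],[44,10],[45,0]]
[[8,9],[20,0],[27,14],[37,17],[38,11],[44,10],[45,0]]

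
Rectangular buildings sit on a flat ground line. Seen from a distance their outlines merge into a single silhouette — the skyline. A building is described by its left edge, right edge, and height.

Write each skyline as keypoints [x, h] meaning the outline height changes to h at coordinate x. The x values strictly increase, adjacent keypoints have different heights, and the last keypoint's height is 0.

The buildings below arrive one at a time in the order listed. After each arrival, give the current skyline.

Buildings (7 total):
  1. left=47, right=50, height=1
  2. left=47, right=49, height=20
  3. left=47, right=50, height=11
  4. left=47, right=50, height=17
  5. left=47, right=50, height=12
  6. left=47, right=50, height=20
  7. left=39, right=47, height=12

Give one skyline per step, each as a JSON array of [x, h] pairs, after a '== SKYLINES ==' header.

== SKYLINES ==
[[47,1],[50,0]]
[[47,20],[49,1],[50,0]]
[[47,20],[49,11],[50,0]]
[[47,20],[49,17],[50,0]]
[[47,20],[49,17],[50,0]]
[[47,20],[50,0]]
[[39,12],[47,20],[50,0]]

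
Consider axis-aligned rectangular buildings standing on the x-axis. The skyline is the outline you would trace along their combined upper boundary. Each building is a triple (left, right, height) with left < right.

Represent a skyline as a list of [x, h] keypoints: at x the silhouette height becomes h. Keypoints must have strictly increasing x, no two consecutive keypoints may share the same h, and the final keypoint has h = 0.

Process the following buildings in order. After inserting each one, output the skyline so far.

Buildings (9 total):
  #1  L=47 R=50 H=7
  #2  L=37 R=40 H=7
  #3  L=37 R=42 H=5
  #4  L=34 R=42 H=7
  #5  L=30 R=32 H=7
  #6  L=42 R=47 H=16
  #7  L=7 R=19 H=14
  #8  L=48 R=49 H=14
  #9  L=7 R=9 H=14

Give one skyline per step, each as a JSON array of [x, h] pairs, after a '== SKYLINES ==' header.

== SKYLINES ==
[[47,7],[50,0]]
[[37,7],[40,0],[47,7],[50,0]]
[[37,7],[40,5],[42,0],[47,7],[50,0]]
[[34,7],[42,0],[47,7],[50,0]]
[[30,7],[32,0],[34,7],[42,0],[47,7],[50,0]]
[[30,7],[32,0],[34,7],[42,16],[47,7],[50,0]]
[[7,14],[19,0],[30,7],[32,0],[34,7],[42,16],[47,7],[50,0]]
[[7,14],[19,0],[30,7],[32,0],[34,7],[42,16],[47,7],[48,14],[49,7],[50,0]]
[[7,14],[19,0],[30,7],[32,0],[34,7],[42,16],[47,7],[48,14],[49,7],[50,0]]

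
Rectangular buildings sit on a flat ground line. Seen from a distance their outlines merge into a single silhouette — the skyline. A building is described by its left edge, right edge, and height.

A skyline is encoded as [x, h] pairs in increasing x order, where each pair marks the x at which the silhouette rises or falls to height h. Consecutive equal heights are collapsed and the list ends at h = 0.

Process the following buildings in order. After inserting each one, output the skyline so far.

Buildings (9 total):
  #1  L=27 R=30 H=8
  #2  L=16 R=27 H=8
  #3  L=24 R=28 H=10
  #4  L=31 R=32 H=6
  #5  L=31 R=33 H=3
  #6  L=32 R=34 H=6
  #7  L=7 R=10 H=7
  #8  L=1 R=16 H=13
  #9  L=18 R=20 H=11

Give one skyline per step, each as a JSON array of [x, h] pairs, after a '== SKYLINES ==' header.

== SKYLINES ==
[[27,8],[30,0]]
[[16,8],[30,0]]
[[16,8],[24,10],[28,8],[30,0]]
[[16,8],[24,10],[28,8],[30,0],[31,6],[32,0]]
[[16,8],[24,10],[28,8],[30,0],[31,6],[32,3],[33,0]]
[[16,8],[24,10],[28,8],[30,0],[31,6],[34,0]]
[[7,7],[10,0],[16,8],[24,10],[28,8],[30,0],[31,6],[34,0]]
[[1,13],[16,8],[24,10],[28,8],[30,0],[31,6],[34,0]]
[[1,13],[16,8],[18,11],[20,8],[24,10],[28,8],[30,0],[31,6],[34,0]]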